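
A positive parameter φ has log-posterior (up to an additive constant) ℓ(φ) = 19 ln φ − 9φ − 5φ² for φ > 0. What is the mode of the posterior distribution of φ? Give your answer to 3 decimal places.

ℓ'(φ) = 19/φ − 9 − 10φ. Setting this to zero and multiplying by φ: 10φ² + 9φ − 19 = 0.
φ = (−9 + √(9² + 4·10·19)) / (2·10) = (−9 + √841) / 20 = (−9 + 29)/20 = 1.
ℓ''(φ) = −19/φ² − 10 < 0, confirming a maximum.

φ̂_MAP = 1.000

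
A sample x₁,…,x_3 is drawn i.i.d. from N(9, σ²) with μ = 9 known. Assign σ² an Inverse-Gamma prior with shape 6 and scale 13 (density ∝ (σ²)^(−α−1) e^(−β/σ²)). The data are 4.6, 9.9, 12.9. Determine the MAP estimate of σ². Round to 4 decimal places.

Sum of squared deviations about the known mean: SS = (4.6−9)² + (9.9−9)² + (12.9−9)² = 35.38.
The Normal likelihood contributes (σ²)^(−n/2) exp(−SS/(2σ²)), so the posterior is Inverse-Gamma(α + n/2, β + SS/2) = Inverse-Gamma(7.5, 30.69).
The mode of Inverse-Gamma(a, b) is b/(a+1) = 30.69/8.5 ≈ 3.6106.

σ̂²_MAP = 3.6106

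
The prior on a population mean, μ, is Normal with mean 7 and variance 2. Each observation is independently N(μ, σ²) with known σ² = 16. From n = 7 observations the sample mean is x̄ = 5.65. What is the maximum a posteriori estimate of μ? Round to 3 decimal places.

n = 7, x̄ = 5.65.
For a Normal prior and Normal likelihood with known variance, the posterior is Normal; its mode equals its mean, the precision-weighted average.
Prior precision 1/σ₀² = 1/2 = 0.5; data precision n/σ² = 7/16 = 0.4375.
μ̂ = (0.5·7 + 0.4375·5.65) / (0.5 + 0.4375) = 5.971875/0.9375 = 6.370.

μ̂_MAP = 6.370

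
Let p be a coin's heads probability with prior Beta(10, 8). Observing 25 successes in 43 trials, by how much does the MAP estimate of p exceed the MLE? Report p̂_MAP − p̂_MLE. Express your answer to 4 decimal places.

MAP − MLE = -0.0051

Posterior is Beta(35, 26); MAP = (35−1)/(61−2) = 34/59 ≈ 0.57627.
MLE ignores the prior: p̂_MLE = k/n = 25/43 ≈ 0.58140.
Difference = 34/59 − 25/43 = -13/2537 ≈ -0.0051.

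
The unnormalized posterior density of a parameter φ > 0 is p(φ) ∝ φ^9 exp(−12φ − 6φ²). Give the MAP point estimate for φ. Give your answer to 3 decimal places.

φ̂_MAP = 0.500

ℓ'(φ) = 9/φ − 12 − 12φ. Setting this to zero and multiplying by φ: 12φ² + 12φ − 9 = 0.
φ = (−12 + √(12² + 4·12·9)) / (2·12) = (−12 + √576) / 24 = (−12 + 24)/24 = 1/2.
ℓ''(φ) = −9/φ² − 12 < 0, confirming a maximum.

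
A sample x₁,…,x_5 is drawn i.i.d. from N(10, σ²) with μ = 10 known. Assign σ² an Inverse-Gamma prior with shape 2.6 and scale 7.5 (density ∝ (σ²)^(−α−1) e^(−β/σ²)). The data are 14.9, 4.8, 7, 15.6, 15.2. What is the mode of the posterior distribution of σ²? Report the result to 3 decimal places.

Sum of squared deviations about the known mean: SS = (14.9−10)² + (4.8−10)² + (7−10)² + (15.6−10)² + (15.2−10)² = 118.45.
The Normal likelihood contributes (σ²)^(−n/2) exp(−SS/(2σ²)), so the posterior is Inverse-Gamma(α + n/2, β + SS/2) = Inverse-Gamma(5.1, 66.725).
The mode of Inverse-Gamma(a, b) is b/(a+1) = 66.725/6.1 ≈ 10.939.

σ̂²_MAP = 10.939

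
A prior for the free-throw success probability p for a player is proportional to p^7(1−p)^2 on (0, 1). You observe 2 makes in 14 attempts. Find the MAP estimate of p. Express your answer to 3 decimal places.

p̂_MAP = 0.391

The prior density ∝ p^7(1−p)^2 is the kernel of Beta(8, 3).
Data: 2 successes in 14 trials. The binomial likelihood contributes p^2(1−p)^12, so the posterior is Beta(8+2, 3+12) = Beta(10, 15).
For Beta(a, b) with a, b > 1 the mode is (a−1)/(a+b−2) = 9/23 ≈ 0.391.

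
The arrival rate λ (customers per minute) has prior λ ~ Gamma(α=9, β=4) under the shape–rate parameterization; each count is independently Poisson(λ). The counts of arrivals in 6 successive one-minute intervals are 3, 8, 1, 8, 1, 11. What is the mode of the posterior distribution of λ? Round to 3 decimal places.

Σxᵢ = 3+8+1+8+1+11 = 32, with n = 6.
Posterior ∝ λ^8e^(−4λ) · λ^32e^(−6λ) = λ^40e^(−10λ), i.e. Gamma(shape=41, rate=10).
The mode of a Gamma(a, b) with a ≥ 1 (shape–rate) is (a−1)/b = 40/10 ≈ 4.000.

λ̂_MAP = 4.000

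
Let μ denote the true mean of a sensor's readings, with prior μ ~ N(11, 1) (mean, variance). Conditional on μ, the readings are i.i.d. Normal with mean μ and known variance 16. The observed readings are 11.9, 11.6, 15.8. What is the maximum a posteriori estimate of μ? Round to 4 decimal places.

μ̂_MAP = 11.3316

n = 3; x̄ = (11.9 + 11.6 + 15.8)/3 = 39.3/3 = 13.1.
For a Normal prior and Normal likelihood with known variance, the posterior is Normal; its mode equals its mean, the precision-weighted average.
Prior precision 1/σ₀² = 1/1 = 1; data precision n/σ² = 3/16 = 0.1875.
μ̂ = (1·11 + 0.1875·13.1) / (1 + 0.1875) = 13.45625/1.1875 = 2153/190 ≈ 11.3316.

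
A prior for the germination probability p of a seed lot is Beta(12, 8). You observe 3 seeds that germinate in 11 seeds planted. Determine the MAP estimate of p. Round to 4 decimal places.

Prior: Beta(12, 8).
Data: 3 successes in 11 trials. The binomial likelihood contributes p^3(1−p)^8, so the posterior is Beta(12+3, 8+8) = Beta(15, 16).
For Beta(a, b) with a, b > 1 the mode is (a−1)/(a+b−2) = 14/29 ≈ 0.4828.

p̂_MAP = 0.4828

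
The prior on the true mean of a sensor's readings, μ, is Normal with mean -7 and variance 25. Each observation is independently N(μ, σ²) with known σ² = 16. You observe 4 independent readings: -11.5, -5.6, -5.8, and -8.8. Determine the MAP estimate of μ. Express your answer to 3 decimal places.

μ̂_MAP = -7.797

n = 4; x̄ = ((-11.5) + (-5.6) + (-5.8) + (-8.8))/4 = -31.7/4 = -7.925.
For a Normal prior and Normal likelihood with known variance, the posterior is Normal; its mode equals its mean, the precision-weighted average.
Prior precision 1/σ₀² = 1/25 = 0.04; data precision n/σ² = 4/16 = 0.25.
μ̂ = (0.04·(-7) + 0.25·(-7.925)) / (0.04 + 0.25) = (-2.26125)/0.29 = -1809/232 ≈ -7.797.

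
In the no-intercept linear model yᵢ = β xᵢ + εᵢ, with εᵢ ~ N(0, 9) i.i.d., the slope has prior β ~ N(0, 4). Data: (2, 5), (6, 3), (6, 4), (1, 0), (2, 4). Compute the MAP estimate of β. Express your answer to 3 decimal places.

log p(β | y) = −Σ(yᵢ − βxᵢ)²/(2·9) − β²/(2·4) + const.
Setting the derivative to zero: Σxᵢ(yᵢ − βxᵢ)/9 − β/4 = 0, so β = Σxᵢyᵢ / (Σxᵢ² + σ²/τ²).
Σxᵢyᵢ = 2·5 + 6·3 + 6·4 + 1·0 + 2·4 = 60; Σxᵢ² = 81; σ²/τ² = 2.25.
β̂_MAP = 60 / (81 + 2.25) = 60/83.25 ≈ 0.721.

β̂_MAP = 0.721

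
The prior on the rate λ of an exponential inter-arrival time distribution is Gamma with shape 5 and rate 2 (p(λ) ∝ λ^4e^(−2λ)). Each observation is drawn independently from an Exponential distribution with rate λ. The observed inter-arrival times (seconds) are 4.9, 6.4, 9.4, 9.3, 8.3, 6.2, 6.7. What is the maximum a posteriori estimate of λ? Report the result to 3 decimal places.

λ̂_MAP = 0.207

The Exponential(rate=λ) likelihood is ∝ λ^n e^(−λΣtᵢ). Here n = 7 and Σtᵢ = 4.9 + 6.4 + 9.4 + 9.3 + 8.3 + 6.2 + 6.7 = 51.2.
Posterior ∝ λ^4e^(−2λ) · λ^7e^(−51.2λ) = λ^11e^(−53.2λ), i.e. Gamma(12, 53.2).
Mode = (a−1)/b = 11/53.2 ≈ 0.207.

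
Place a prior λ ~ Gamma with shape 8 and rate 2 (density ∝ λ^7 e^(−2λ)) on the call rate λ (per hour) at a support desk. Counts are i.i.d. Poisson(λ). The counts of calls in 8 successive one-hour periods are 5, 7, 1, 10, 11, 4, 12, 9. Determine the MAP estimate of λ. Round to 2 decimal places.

λ̂_MAP = 6.60

Σxᵢ = 5+7+1+10+11+4+12+9 = 59, with n = 8.
Posterior ∝ λ^7e^(−2λ) · λ^59e^(−8λ) = λ^66e^(−10λ), i.e. Gamma(shape=67, rate=10).
The mode of a Gamma(a, b) with a ≥ 1 (shape–rate) is (a−1)/b = 66/10 ≈ 6.60.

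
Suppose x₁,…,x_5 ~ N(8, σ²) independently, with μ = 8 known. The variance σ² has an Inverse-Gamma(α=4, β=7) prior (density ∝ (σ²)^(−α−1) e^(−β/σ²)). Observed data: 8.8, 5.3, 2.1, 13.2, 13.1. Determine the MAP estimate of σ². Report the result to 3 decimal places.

σ̂²_MAP = 7.319

Sum of squared deviations about the known mean: SS = (8.8−8)² + (5.3−8)² + (2.1−8)² + (13.2−8)² + (13.1−8)² = 95.79.
The Normal likelihood contributes (σ²)^(−n/2) exp(−SS/(2σ²)), so the posterior is Inverse-Gamma(α + n/2, β + SS/2) = Inverse-Gamma(6.5, 54.895).
The mode of Inverse-Gamma(a, b) is b/(a+1) = 54.895/7.5 ≈ 7.319.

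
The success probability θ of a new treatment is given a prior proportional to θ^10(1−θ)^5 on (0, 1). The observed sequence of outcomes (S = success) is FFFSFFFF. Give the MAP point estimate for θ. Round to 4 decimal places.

The prior density ∝ θ^10(1−θ)^5 is the kernel of Beta(11, 6).
Data: 1 success in 8 trials (from the sequence). The binomial likelihood contributes θ(1−θ)^7, so the posterior is Beta(11+1, 6+7) = Beta(12, 13).
For Beta(a, b) with a, b > 1 the mode is (a−1)/(a+b−2) = 11/23 ≈ 0.4783.

θ̂_MAP = 0.4783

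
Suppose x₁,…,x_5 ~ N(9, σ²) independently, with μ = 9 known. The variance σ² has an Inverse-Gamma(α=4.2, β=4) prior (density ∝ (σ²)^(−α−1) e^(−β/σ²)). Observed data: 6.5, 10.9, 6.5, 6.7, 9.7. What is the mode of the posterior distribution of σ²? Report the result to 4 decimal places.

σ̂²_MAP = 1.9409

Sum of squared deviations about the known mean: SS = (6.5−9)² + (10.9−9)² + (6.5−9)² + (6.7−9)² + (9.7−9)² = 21.89.
The Normal likelihood contributes (σ²)^(−n/2) exp(−SS/(2σ²)), so the posterior is Inverse-Gamma(α + n/2, β + SS/2) = Inverse-Gamma(6.7, 14.945).
The mode of Inverse-Gamma(a, b) is b/(a+1) = 14.945/7.7 ≈ 1.9409.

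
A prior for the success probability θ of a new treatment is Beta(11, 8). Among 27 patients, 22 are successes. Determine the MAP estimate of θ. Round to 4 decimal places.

Prior: Beta(11, 8).
Data: 22 successes in 27 trials. The binomial likelihood contributes θ^22(1−θ)^5, so the posterior is Beta(11+22, 8+5) = Beta(33, 13).
For Beta(a, b) with a, b > 1 the mode is (a−1)/(a+b−2) = 32/44 ≈ 0.7273.

θ̂_MAP = 0.7273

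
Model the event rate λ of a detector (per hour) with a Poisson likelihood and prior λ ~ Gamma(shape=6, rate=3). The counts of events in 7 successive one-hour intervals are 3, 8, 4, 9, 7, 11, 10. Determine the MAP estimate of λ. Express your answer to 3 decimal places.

Σxᵢ = 3+8+4+9+7+11+10 = 52, with n = 7.
Posterior ∝ λ^5e^(−3λ) · λ^52e^(−7λ) = λ^57e^(−10λ), i.e. Gamma(shape=58, rate=10).
The mode of a Gamma(a, b) with a ≥ 1 (shape–rate) is (a−1)/b = 57/10 ≈ 5.700.

λ̂_MAP = 5.700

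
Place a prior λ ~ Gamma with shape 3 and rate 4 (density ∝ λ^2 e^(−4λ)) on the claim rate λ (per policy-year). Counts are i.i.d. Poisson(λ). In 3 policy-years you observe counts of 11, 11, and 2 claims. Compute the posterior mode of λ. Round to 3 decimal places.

Σxᵢ = 11+11+2 = 24, with n = 3.
Posterior ∝ λ^2e^(−4λ) · λ^24e^(−3λ) = λ^26e^(−7λ), i.e. Gamma(shape=27, rate=7).
The mode of a Gamma(a, b) with a ≥ 1 (shape–rate) is (a−1)/b = 26/7 ≈ 3.714.

λ̂_MAP = 3.714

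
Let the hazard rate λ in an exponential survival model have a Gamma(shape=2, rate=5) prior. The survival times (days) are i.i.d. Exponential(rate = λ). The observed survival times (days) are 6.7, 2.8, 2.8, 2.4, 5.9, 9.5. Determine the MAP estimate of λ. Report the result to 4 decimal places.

λ̂_MAP = 0.1994

The Exponential(rate=λ) likelihood is ∝ λ^n e^(−λΣtᵢ). Here n = 6 and Σtᵢ = 6.7 + 2.8 + 2.8 + 2.4 + 5.9 + 9.5 = 30.1.
Posterior ∝ λe^(−5λ) · λ^6e^(−30.1λ) = λ^7e^(−35.1λ), i.e. Gamma(8, 35.1).
Mode = (a−1)/b = 7/35.1 ≈ 0.1994.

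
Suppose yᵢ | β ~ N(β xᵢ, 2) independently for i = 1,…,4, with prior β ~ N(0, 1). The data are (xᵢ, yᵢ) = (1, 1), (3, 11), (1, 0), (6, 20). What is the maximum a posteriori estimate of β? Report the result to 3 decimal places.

log p(β | y) = −Σ(yᵢ − βxᵢ)²/(2·2) − β²/(2·1) + const.
Setting the derivative to zero: Σxᵢ(yᵢ − βxᵢ)/2 − β/1 = 0, so β = Σxᵢyᵢ / (Σxᵢ² + σ²/τ²).
Σxᵢyᵢ = 1·1 + 3·11 + 1·0 + 6·20 = 154; Σxᵢ² = 47; σ²/τ² = 2.
β̂_MAP = 154 / (47 + 2) = 154/49 ≈ 3.143.

β̂_MAP = 3.143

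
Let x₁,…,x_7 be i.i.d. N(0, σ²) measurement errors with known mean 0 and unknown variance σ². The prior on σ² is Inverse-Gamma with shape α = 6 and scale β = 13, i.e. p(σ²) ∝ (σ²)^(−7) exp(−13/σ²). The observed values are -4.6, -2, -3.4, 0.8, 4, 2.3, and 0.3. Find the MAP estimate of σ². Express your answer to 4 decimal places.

Sum of squared deviations about the known mean: SS = (-4.6−0)² + (-2−0)² + (-3.4−0)² + (0.8−0)² + (4−0)² + (2.3−0)² + (0.3−0)² = 58.74.
The Normal likelihood contributes (σ²)^(−n/2) exp(−SS/(2σ²)), so the posterior is Inverse-Gamma(α + n/2, β + SS/2) = Inverse-Gamma(9.5, 42.37).
The mode of Inverse-Gamma(a, b) is b/(a+1) = 42.37/10.5 ≈ 4.0352.

σ̂²_MAP = 4.0352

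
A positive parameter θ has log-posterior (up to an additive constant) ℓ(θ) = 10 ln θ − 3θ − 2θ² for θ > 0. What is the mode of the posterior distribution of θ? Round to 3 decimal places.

ℓ'(θ) = 10/θ − 3 − 4θ. Setting this to zero and multiplying by θ: 4θ² + 3θ − 10 = 0.
θ = (−3 + √(3² + 4·4·10)) / (2·4) = (−3 + √169) / 8 = (−3 + 13)/8 = 5/4.
ℓ''(θ) = −10/θ² − 4 < 0, confirming a maximum.

θ̂_MAP = 1.250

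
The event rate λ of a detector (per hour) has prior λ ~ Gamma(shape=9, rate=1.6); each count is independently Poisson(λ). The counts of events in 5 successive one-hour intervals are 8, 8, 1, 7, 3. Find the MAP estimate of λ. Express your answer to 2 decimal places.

Σxᵢ = 8+8+1+7+3 = 27, with n = 5.
Posterior ∝ λ^8e^(−1.6λ) · λ^27e^(−5λ) = λ^35e^(−6.6λ), i.e. Gamma(shape=36, rate=6.6).
The mode of a Gamma(a, b) with a ≥ 1 (shape–rate) is (a−1)/b = 35/6.6 ≈ 5.30.

λ̂_MAP = 5.30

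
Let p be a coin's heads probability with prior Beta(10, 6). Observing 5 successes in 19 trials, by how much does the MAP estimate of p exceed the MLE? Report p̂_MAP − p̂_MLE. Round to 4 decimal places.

MAP − MLE = 0.1611

Posterior is Beta(15, 20); MAP = (15−1)/(35−2) = 14/33 ≈ 0.42424.
MLE ignores the prior: p̂_MLE = k/n = 5/19 ≈ 0.26316.
Difference = 14/33 − 5/19 = 101/627 ≈ 0.1611.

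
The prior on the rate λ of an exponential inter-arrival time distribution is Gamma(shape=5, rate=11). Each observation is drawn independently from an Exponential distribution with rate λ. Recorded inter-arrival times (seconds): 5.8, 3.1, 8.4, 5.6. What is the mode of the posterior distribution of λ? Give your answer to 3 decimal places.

λ̂_MAP = 0.236

The Exponential(rate=λ) likelihood is ∝ λ^n e^(−λΣtᵢ). Here n = 4 and Σtᵢ = 5.8 + 3.1 + 8.4 + 5.6 = 22.9.
Posterior ∝ λ^4e^(−11λ) · λ^4e^(−22.9λ) = λ^8e^(−33.9λ), i.e. Gamma(9, 33.9).
Mode = (a−1)/b = 8/33.9 ≈ 0.236.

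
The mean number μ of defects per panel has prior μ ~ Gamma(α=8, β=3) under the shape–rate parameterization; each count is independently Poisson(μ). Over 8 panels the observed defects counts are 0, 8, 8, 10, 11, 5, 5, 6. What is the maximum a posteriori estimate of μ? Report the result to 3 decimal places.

μ̂_MAP = 5.455

Σxᵢ = 0+8+8+10+11+5+5+6 = 53, with n = 8.
Posterior ∝ μ^7e^(−3μ) · μ^53e^(−8μ) = μ^60e^(−11μ), i.e. Gamma(shape=61, rate=11).
The mode of a Gamma(a, b) with a ≥ 1 (shape–rate) is (a−1)/b = 60/11 ≈ 5.455.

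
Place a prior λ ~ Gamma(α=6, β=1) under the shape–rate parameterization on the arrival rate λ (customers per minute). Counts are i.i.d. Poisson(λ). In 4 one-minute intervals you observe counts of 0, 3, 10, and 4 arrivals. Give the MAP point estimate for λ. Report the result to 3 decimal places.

λ̂_MAP = 4.400

Σxᵢ = 0+3+10+4 = 17, with n = 4.
Posterior ∝ λ^5e^(−1λ) · λ^17e^(−4λ) = λ^22e^(−5λ), i.e. Gamma(shape=23, rate=5).
The mode of a Gamma(a, b) with a ≥ 1 (shape–rate) is (a−1)/b = 22/5 ≈ 4.400.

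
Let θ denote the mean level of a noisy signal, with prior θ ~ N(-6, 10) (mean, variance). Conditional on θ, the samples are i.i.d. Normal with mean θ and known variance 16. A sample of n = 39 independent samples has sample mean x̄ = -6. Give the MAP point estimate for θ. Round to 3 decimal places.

n = 39, x̄ = -6.
For a Normal prior and Normal likelihood with known variance, the posterior is Normal; its mode equals its mean, the precision-weighted average.
Prior precision 1/σ₀² = 1/10 = 0.1; data precision n/σ² = 39/16 = 2.4375.
θ̂ = (0.1·(-6) + 2.4375·(-6)) / (0.1 + 2.4375) = (-15.225)/2.5375 = -6.000.

θ̂_MAP = -6.000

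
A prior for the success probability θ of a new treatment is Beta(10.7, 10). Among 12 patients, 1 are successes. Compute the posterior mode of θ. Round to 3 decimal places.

θ̂_MAP = 0.349

Prior: Beta(10.7, 10).
Data: 1 success in 12 trials. The binomial likelihood contributes θ(1−θ)^11, so the posterior is Beta(10.7+1, 10+11) = Beta(11.7, 21).
For Beta(a, b) with a, b > 1 the mode is (a−1)/(a+b−2) = 10.7/30.7 ≈ 0.349.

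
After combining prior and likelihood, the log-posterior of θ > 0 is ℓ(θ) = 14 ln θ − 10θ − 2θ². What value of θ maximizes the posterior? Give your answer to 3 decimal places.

θ̂_MAP = 1.000

ℓ'(θ) = 14/θ − 10 − 4θ. Setting this to zero and multiplying by θ: 4θ² + 10θ − 14 = 0.
θ = (−10 + √(10² + 4·4·14)) / (2·4) = (−10 + √324) / 8 = (−10 + 18)/8 = 1.
ℓ''(θ) = −14/θ² − 4 < 0, confirming a maximum.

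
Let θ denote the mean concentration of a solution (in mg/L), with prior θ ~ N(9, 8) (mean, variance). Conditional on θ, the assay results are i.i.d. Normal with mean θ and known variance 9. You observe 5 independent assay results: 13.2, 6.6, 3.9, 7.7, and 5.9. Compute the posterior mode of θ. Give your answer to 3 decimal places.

n = 5; x̄ = (13.2 + 6.6 + 3.9 + 7.7 + 5.9)/5 = 37.3/5 = 7.46.
For a Normal prior and Normal likelihood with known variance, the posterior is Normal; its mode equals its mean, the precision-weighted average.
Prior precision 1/σ₀² = 1/8 = 0.125; data precision n/σ² = 5/9.
θ̂ = (0.125·9 + (5/9)·7.46) / (0.125 + 5/9) = (1897/360)/(49/72) = 271/35 ≈ 7.743.

θ̂_MAP = 7.743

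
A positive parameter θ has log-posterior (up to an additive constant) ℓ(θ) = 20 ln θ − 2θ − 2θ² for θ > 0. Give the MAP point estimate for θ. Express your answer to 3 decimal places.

ℓ'(θ) = 20/θ − 2 − 4θ. Setting this to zero and multiplying by θ: 4θ² + 2θ − 20 = 0.
θ = (−2 + √(2² + 4·4·20)) / (2·4) = (−2 + √324) / 8 = (−2 + 18)/8 = 2.
ℓ''(θ) = −20/θ² − 4 < 0, confirming a maximum.

θ̂_MAP = 2.000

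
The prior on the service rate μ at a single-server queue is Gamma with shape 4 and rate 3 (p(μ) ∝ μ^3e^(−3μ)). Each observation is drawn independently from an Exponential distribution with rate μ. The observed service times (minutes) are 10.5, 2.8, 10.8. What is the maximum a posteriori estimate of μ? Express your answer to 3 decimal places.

μ̂_MAP = 0.221

The Exponential(rate=μ) likelihood is ∝ μ^n e^(−μΣtᵢ). Here n = 3 and Σtᵢ = 10.5 + 2.8 + 10.8 = 24.1.
Posterior ∝ μ^3e^(−3μ) · μ^3e^(−24.1μ) = μ^6e^(−27.1μ), i.e. Gamma(7, 27.1).
Mode = (a−1)/b = 6/27.1 ≈ 0.221.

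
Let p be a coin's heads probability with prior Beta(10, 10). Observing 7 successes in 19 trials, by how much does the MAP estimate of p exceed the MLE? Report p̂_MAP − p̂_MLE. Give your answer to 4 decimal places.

MAP − MLE = 0.0640

Posterior is Beta(17, 22); MAP = (17−1)/(39−2) = 16/37 ≈ 0.43243.
MLE ignores the prior: p̂_MLE = k/n = 7/19 ≈ 0.36842.
Difference = 16/37 − 7/19 = 45/703 ≈ 0.0640.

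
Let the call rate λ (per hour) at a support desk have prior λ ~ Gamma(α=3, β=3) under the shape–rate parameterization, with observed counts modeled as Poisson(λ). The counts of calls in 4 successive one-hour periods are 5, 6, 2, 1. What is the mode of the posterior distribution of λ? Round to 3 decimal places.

λ̂_MAP = 2.286

Σxᵢ = 5+6+2+1 = 14, with n = 4.
Posterior ∝ λ^2e^(−3λ) · λ^14e^(−4λ) = λ^16e^(−7λ), i.e. Gamma(shape=17, rate=7).
The mode of a Gamma(a, b) with a ≥ 1 (shape–rate) is (a−1)/b = 16/7 ≈ 2.286.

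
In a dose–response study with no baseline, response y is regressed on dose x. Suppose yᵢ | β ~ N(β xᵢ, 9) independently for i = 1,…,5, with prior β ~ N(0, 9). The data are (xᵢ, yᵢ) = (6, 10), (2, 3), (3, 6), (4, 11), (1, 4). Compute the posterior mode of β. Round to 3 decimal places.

log p(β | y) = −Σ(yᵢ − βxᵢ)²/(2·9) − β²/(2·9) + const.
Setting the derivative to zero: Σxᵢ(yᵢ − βxᵢ)/9 − β/9 = 0, so β = Σxᵢyᵢ / (Σxᵢ² + σ²/τ²).
Σxᵢyᵢ = 6·10 + 2·3 + 3·6 + 4·11 + 1·4 = 132; Σxᵢ² = 66; σ²/τ² = 1.
β̂_MAP = 132 / (66 + 1) = 132/67 ≈ 1.970.

β̂_MAP = 1.970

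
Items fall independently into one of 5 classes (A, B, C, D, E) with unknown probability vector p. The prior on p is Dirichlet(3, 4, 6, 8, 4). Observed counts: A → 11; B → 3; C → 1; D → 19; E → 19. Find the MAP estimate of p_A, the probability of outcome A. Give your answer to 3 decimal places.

The posterior is Dirichlet(αᵢ + nᵢ) = Dirichlet(14, 7, 7, 27, 23).
For a Dirichlet(a₁,…,a_K) with all aᵢ > 1, the mode has j-th component (aⱼ − 1)/(Σaᵢ − K).
Here Σaᵢ = 78 and K = 5, so p_A = (14 − 1)/(78 − 5) = 13/73 ≈ 0.178.

MAP estimate of p_A = 0.178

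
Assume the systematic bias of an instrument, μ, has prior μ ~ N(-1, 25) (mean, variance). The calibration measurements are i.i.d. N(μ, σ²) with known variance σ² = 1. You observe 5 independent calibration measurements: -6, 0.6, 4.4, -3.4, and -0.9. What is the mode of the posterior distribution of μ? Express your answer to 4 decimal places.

n = 5; x̄ = ((-6) + 0.6 + 4.4 + (-3.4) + (-0.9))/5 = -5.3/5 = -1.06.
For a Normal prior and Normal likelihood with known variance, the posterior is Normal; its mode equals its mean, the precision-weighted average.
Prior precision 1/σ₀² = 1/25 = 0.04; data precision n/σ² = 5/1 = 5.
μ̂ = (0.04·(-1) + 5·(-1.06)) / (0.04 + 5) = (-5.34)/5.04 = -89/84 ≈ -1.0595.

μ̂_MAP = -1.0595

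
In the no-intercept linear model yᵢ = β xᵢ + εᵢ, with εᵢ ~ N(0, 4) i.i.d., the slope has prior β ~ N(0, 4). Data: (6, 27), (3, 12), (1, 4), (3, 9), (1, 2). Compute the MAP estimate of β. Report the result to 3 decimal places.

β̂_MAP = 4.053

log p(β | y) = −Σ(yᵢ − βxᵢ)²/(2·4) − β²/(2·4) + const.
Setting the derivative to zero: Σxᵢ(yᵢ − βxᵢ)/4 − β/4 = 0, so β = Σxᵢyᵢ / (Σxᵢ² + σ²/τ²).
Σxᵢyᵢ = 6·27 + 3·12 + 1·4 + 3·9 + 1·2 = 231; Σxᵢ² = 56; σ²/τ² = 1.
β̂_MAP = 231 / (56 + 1) = 231/57 ≈ 4.053.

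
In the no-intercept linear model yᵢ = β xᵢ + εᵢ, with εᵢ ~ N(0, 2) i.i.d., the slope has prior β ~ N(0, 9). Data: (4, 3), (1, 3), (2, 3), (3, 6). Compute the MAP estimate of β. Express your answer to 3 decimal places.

log p(β | y) = −Σ(yᵢ − βxᵢ)²/(2·2) − β²/(2·9) + const.
Setting the derivative to zero: Σxᵢ(yᵢ − βxᵢ)/2 − β/9 = 0, so β = Σxᵢyᵢ / (Σxᵢ² + σ²/τ²).
Σxᵢyᵢ = 4·3 + 1·3 + 2·3 + 3·6 = 39; Σxᵢ² = 30; σ²/τ² = 2/9.
β̂_MAP = 39 / (30 + 2/9) = 39/(272/9) = 351/272 ≈ 1.290.

β̂_MAP = 1.290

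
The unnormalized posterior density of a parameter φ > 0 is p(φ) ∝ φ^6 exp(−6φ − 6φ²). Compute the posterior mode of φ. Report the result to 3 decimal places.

ℓ'(φ) = 6/φ − 6 − 12φ. Setting this to zero and multiplying by φ: 12φ² + 6φ − 6 = 0.
φ = (−6 + √(6² + 4·12·6)) / (2·12) = (−6 + √324) / 24 = (−6 + 18)/24 = 1/2.
ℓ''(φ) = −6/φ² − 12 < 0, confirming a maximum.

φ̂_MAP = 0.500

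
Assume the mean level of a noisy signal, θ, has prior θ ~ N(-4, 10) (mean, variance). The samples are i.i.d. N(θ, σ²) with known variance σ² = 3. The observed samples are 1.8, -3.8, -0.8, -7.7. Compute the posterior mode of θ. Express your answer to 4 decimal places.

θ̂_MAP = -2.7209

n = 4; x̄ = (1.8 + (-3.8) + (-0.8) + (-7.7))/4 = -10.5/4 = -2.625.
For a Normal prior and Normal likelihood with known variance, the posterior is Normal; its mode equals its mean, the precision-weighted average.
Prior precision 1/σ₀² = 1/10 = 0.1; data precision n/σ² = 4/3.
θ̂ = (0.1·(-4) + (4/3)·(-2.625)) / (0.1 + 4/3) = (-3.9)/(43/30) = -117/43 ≈ -2.7209.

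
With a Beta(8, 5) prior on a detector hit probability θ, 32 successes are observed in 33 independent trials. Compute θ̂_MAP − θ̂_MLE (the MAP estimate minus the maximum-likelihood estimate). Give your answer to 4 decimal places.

MAP − MLE = -0.0833

Posterior is Beta(40, 6); MAP = (40−1)/(46−2) = 39/44 ≈ 0.88636.
MLE ignores the prior: θ̂_MLE = k/n = 32/33 ≈ 0.96970.
Difference = 39/44 − 32/33 = -1/12 ≈ -0.0833.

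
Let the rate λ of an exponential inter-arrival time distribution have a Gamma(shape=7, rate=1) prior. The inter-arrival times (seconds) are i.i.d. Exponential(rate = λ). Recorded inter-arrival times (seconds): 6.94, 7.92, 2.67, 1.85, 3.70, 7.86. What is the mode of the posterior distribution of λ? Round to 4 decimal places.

λ̂_MAP = 0.3757

The Exponential(rate=λ) likelihood is ∝ λ^n e^(−λΣtᵢ). Here n = 6 and Σtᵢ = 6.94 + 7.92 + 2.67 + 1.85 + 3.70 + 7.86 = 30.94.
Posterior ∝ λ^6e^(−1λ) · λ^6e^(−30.94λ) = λ^12e^(−31.94λ), i.e. Gamma(13, 31.94).
Mode = (a−1)/b = 12/31.94 ≈ 0.3757.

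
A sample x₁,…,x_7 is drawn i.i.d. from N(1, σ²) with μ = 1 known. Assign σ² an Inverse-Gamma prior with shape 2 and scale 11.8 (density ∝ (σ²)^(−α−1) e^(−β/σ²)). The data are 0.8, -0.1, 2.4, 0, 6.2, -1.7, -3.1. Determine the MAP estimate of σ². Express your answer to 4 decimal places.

Sum of squared deviations about the known mean: SS = (0.8−1)² + (-0.1−1)² + (2.4−1)² + (0−1)² + (6.2−1)² + (-1.7−1)² + (-3.1−1)² = 55.35.
The Normal likelihood contributes (σ²)^(−n/2) exp(−SS/(2σ²)), so the posterior is Inverse-Gamma(α + n/2, β + SS/2) = Inverse-Gamma(5.5, 39.475).
The mode of Inverse-Gamma(a, b) is b/(a+1) = 39.475/6.5 ≈ 6.0731.

σ̂²_MAP = 6.0731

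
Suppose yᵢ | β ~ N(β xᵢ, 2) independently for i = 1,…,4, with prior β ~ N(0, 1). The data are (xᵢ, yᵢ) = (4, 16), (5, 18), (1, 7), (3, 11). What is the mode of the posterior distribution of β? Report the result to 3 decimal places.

log p(β | y) = −Σ(yᵢ − βxᵢ)²/(2·2) − β²/(2·1) + const.
Setting the derivative to zero: Σxᵢ(yᵢ − βxᵢ)/2 − β/1 = 0, so β = Σxᵢyᵢ / (Σxᵢ² + σ²/τ²).
Σxᵢyᵢ = 4·16 + 5·18 + 1·7 + 3·11 = 194; Σxᵢ² = 51; σ²/τ² = 2.
β̂_MAP = 194 / (51 + 2) = 194/53 ≈ 3.660.

β̂_MAP = 3.660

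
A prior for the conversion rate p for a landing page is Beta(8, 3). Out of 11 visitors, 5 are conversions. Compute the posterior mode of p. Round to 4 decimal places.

Prior: Beta(8, 3).
Data: 5 successes in 11 trials. The binomial likelihood contributes p^5(1−p)^6, so the posterior is Beta(8+5, 3+6) = Beta(13, 9).
For Beta(a, b) with a, b > 1 the mode is (a−1)/(a+b−2) = 12/20 ≈ 0.6000.

p̂_MAP = 0.6000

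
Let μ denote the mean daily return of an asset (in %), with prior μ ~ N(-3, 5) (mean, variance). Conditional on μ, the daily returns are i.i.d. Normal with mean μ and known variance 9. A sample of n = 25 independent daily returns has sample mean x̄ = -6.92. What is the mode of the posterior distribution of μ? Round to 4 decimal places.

μ̂_MAP = -6.6567

n = 25, x̄ = -6.92.
For a Normal prior and Normal likelihood with known variance, the posterior is Normal; its mode equals its mean, the precision-weighted average.
Prior precision 1/σ₀² = 1/5 = 0.2; data precision n/σ² = 25/9.
μ̂ = (0.2·(-3) + (25/9)·(-6.92)) / (0.2 + 25/9) = (-892/45)/(134/45) = -446/67 ≈ -6.6567.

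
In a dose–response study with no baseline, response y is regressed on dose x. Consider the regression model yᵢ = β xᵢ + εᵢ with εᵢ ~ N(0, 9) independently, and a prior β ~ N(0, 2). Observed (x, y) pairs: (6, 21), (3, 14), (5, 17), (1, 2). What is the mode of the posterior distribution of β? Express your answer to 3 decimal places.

log p(β | y) = −Σ(yᵢ − βxᵢ)²/(2·9) − β²/(2·2) + const.
Setting the derivative to zero: Σxᵢ(yᵢ − βxᵢ)/9 − β/2 = 0, so β = Σxᵢyᵢ / (Σxᵢ² + σ²/τ²).
Σxᵢyᵢ = 6·21 + 3·14 + 5·17 + 1·2 = 255; Σxᵢ² = 71; σ²/τ² = 4.5.
β̂_MAP = 255 / (71 + 4.5) = 255/75.5 ≈ 3.377.

β̂_MAP = 3.377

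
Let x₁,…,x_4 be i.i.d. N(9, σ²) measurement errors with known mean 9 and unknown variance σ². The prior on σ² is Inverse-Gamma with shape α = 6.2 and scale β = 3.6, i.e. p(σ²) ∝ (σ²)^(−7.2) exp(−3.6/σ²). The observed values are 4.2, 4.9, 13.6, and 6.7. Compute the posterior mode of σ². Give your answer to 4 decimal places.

σ̂²_MAP = 3.9946

Sum of squared deviations about the known mean: SS = (4.2−9)² + (4.9−9)² + (13.6−9)² + (6.7−9)² = 66.3.
The Normal likelihood contributes (σ²)^(−n/2) exp(−SS/(2σ²)), so the posterior is Inverse-Gamma(α + n/2, β + SS/2) = Inverse-Gamma(8.2, 36.75).
The mode of Inverse-Gamma(a, b) is b/(a+1) = 36.75/9.2 ≈ 3.9946.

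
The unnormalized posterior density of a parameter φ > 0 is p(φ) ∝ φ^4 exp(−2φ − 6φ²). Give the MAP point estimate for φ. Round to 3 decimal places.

φ̂_MAP = 0.500

ℓ'(φ) = 4/φ − 2 − 12φ. Setting this to zero and multiplying by φ: 12φ² + 2φ − 4 = 0.
φ = (−2 + √(2² + 4·12·4)) / (2·12) = (−2 + √196) / 24 = (−2 + 14)/24 = 1/2.
ℓ''(φ) = −4/φ² − 12 < 0, confirming a maximum.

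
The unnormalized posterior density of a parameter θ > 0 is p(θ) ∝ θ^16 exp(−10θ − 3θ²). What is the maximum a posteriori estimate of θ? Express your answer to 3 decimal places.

ℓ'(θ) = 16/θ − 10 − 6θ. Setting this to zero and multiplying by θ: 6θ² + 10θ − 16 = 0.
θ = (−10 + √(10² + 4·6·16)) / (2·6) = (−10 + √484) / 12 = (−10 + 22)/12 = 1.
ℓ''(θ) = −16/θ² − 6 < 0, confirming a maximum.

θ̂_MAP = 1.000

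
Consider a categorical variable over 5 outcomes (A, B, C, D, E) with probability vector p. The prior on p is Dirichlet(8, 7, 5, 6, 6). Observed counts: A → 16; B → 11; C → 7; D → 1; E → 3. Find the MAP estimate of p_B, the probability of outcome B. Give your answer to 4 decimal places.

The posterior is Dirichlet(αᵢ + nᵢ) = Dirichlet(24, 18, 12, 7, 9).
For a Dirichlet(a₁,…,a_K) with all aᵢ > 1, the mode has j-th component (aⱼ − 1)/(Σaᵢ − K).
Here Σaᵢ = 70 and K = 5, so p_B = (18 − 1)/(70 − 5) = 17/65 ≈ 0.2615.

MAP estimate of p_B = 0.2615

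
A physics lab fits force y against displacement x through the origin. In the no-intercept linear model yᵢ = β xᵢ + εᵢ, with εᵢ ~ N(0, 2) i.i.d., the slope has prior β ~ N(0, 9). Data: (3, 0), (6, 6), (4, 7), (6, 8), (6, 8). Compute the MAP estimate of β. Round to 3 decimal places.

log p(β | y) = −Σ(yᵢ − βxᵢ)²/(2·2) − β²/(2·9) + const.
Setting the derivative to zero: Σxᵢ(yᵢ − βxᵢ)/2 − β/9 = 0, so β = Σxᵢyᵢ / (Σxᵢ² + σ²/τ²).
Σxᵢyᵢ = 3·0 + 6·6 + 4·7 + 6·8 + 6·8 = 160; Σxᵢ² = 133; σ²/τ² = 2/9.
β̂_MAP = 160 / (133 + 2/9) = 160/(1199/9) = 1440/1199 ≈ 1.201.

β̂_MAP = 1.201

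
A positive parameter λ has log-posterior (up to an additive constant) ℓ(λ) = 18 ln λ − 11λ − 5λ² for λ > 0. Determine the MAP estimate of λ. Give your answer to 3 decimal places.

ℓ'(λ) = 18/λ − 11 − 10λ. Setting this to zero and multiplying by λ: 10λ² + 11λ − 18 = 0.
λ = (−11 + √(11² + 4·10·18)) / (2·10) = (−11 + √841) / 20 = (−11 + 29)/20 = 9/10.
ℓ''(λ) = −18/λ² − 10 < 0, confirming a maximum.

λ̂_MAP = 0.900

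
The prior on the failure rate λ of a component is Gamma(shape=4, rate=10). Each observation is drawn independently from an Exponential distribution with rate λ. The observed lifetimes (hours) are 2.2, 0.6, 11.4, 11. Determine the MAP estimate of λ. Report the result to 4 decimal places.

λ̂_MAP = 0.1989

The Exponential(rate=λ) likelihood is ∝ λ^n e^(−λΣtᵢ). Here n = 4 and Σtᵢ = 2.2 + 0.6 + 11.4 + 11 = 25.2.
Posterior ∝ λ^3e^(−10λ) · λ^4e^(−25.2λ) = λ^7e^(−35.2λ), i.e. Gamma(8, 35.2).
Mode = (a−1)/b = 7/35.2 ≈ 0.1989.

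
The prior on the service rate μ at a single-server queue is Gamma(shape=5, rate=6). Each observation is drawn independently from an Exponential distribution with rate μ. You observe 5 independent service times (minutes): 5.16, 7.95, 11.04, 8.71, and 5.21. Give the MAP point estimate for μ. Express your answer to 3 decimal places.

The Exponential(rate=μ) likelihood is ∝ μ^n e^(−μΣtᵢ). Here n = 5 and Σtᵢ = 5.16 + 7.95 + 11.04 + 8.71 + 5.21 = 38.07.
Posterior ∝ μ^4e^(−6μ) · μ^5e^(−38.07μ) = μ^9e^(−44.07μ), i.e. Gamma(10, 44.07).
Mode = (a−1)/b = 9/44.07 ≈ 0.204.

μ̂_MAP = 0.204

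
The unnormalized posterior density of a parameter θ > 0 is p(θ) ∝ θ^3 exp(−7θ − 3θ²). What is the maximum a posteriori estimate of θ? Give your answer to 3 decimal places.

θ̂_MAP = 0.333

ℓ'(θ) = 3/θ − 7 − 6θ. Setting this to zero and multiplying by θ: 6θ² + 7θ − 3 = 0.
θ = (−7 + √(7² + 4·6·3)) / (2·6) = (−7 + √121) / 12 = (−7 + 11)/12 = 1/3.
ℓ''(θ) = −3/θ² − 6 < 0, confirming a maximum.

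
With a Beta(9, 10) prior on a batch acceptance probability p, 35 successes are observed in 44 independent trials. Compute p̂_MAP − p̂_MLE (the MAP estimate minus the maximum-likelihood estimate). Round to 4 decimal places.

Posterior is Beta(44, 19); MAP = (44−1)/(63−2) = 43/61 ≈ 0.70492.
MLE ignores the prior: p̂_MLE = k/n = 35/44 ≈ 0.79545.
Difference = 43/61 − 35/44 = -243/2684 ≈ -0.0905.

MAP − MLE = -0.0905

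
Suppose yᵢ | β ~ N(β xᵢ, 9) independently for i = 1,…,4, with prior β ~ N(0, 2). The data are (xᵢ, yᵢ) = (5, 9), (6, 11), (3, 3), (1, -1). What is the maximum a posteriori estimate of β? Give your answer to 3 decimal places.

log p(β | y) = −Σ(yᵢ − βxᵢ)²/(2·9) − β²/(2·2) + const.
Setting the derivative to zero: Σxᵢ(yᵢ − βxᵢ)/9 − β/2 = 0, so β = Σxᵢyᵢ / (Σxᵢ² + σ²/τ²).
Σxᵢyᵢ = 5·9 + 6·11 + 3·3 + 1·(-1) = 119; Σxᵢ² = 71; σ²/τ² = 4.5.
β̂_MAP = 119 / (71 + 4.5) = 119/75.5 ≈ 1.576.

β̂_MAP = 1.576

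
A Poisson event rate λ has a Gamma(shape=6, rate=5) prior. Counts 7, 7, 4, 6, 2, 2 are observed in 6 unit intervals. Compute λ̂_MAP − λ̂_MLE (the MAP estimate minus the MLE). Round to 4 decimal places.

MAP − MLE = -1.6667

Σxᵢ = 28. Posterior is Gamma(34, 11); MAP = (34−1)/11 = 33/11 ≈ 3.00000.
MLE = x̄ = 28/6 ≈ 4.66667.
Difference = 33/11 − 28/6 = -5/3 ≈ -1.6667.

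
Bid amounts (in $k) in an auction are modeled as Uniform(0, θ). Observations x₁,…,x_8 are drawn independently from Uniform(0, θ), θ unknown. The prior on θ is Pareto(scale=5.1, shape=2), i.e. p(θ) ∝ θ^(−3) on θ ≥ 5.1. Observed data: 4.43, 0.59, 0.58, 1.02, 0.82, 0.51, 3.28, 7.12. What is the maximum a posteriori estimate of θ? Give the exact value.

The Uniform(0, θ) likelihood is θ^(−n) for θ ≥ max(xᵢ), zero otherwise. Here max(xᵢ) = 7.12.
Posterior ∝ θ^(−3) · θ^(−8) = θ^(−11) on θ ≥ max(5.1, 7.12) = 7.12.
This density is strictly decreasing in θ, so the posterior mode lies at the lower boundary of the support.

θ̂_MAP = 7.12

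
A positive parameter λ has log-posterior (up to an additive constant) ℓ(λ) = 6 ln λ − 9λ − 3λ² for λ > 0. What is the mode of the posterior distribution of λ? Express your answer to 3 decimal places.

λ̂_MAP = 0.500

ℓ'(λ) = 6/λ − 9 − 6λ. Setting this to zero and multiplying by λ: 6λ² + 9λ − 6 = 0.
λ = (−9 + √(9² + 4·6·6)) / (2·6) = (−9 + √225) / 12 = (−9 + 15)/12 = 1/2.
ℓ''(λ) = −6/λ² − 6 < 0, confirming a maximum.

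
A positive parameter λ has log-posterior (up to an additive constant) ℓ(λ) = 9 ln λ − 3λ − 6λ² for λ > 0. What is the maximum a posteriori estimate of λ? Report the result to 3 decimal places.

λ̂_MAP = 0.750

ℓ'(λ) = 9/λ − 3 − 12λ. Setting this to zero and multiplying by λ: 12λ² + 3λ − 9 = 0.
λ = (−3 + √(3² + 4·12·9)) / (2·12) = (−3 + √441) / 24 = (−3 + 21)/24 = 3/4.
ℓ''(λ) = −9/λ² − 12 < 0, confirming a maximum.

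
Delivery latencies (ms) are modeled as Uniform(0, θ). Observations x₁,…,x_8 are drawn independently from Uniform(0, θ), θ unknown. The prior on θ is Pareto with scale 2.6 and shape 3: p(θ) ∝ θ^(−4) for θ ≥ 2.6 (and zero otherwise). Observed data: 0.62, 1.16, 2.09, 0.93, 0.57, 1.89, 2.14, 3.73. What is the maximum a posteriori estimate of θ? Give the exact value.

The Uniform(0, θ) likelihood is θ^(−n) for θ ≥ max(xᵢ), zero otherwise. Here max(xᵢ) = 3.73.
Posterior ∝ θ^(−4) · θ^(−8) = θ^(−12) on θ ≥ max(2.6, 3.73) = 3.73.
This density is strictly decreasing in θ, so the posterior mode lies at the lower boundary of the support.

θ̂_MAP = 3.73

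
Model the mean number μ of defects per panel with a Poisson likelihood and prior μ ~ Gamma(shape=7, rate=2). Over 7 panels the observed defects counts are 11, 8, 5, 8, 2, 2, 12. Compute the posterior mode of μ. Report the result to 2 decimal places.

μ̂_MAP = 6.00

Σxᵢ = 11+8+5+8+2+2+12 = 48, with n = 7.
Posterior ∝ μ^6e^(−2μ) · μ^48e^(−7μ) = μ^54e^(−9μ), i.e. Gamma(shape=55, rate=9).
The mode of a Gamma(a, b) with a ≥ 1 (shape–rate) is (a−1)/b = 54/9 ≈ 6.00.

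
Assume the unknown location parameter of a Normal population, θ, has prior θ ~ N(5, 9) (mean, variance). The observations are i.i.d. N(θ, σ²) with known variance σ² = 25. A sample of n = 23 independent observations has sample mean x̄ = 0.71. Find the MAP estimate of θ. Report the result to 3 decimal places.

n = 23, x̄ = 0.71.
For a Normal prior and Normal likelihood with known variance, the posterior is Normal; its mode equals its mean, the precision-weighted average.
Prior precision 1/σ₀² = 1/9; data precision n/σ² = 23/25 = 0.92.
θ̂ = ((1/9)·5 + 0.92·0.71) / (1/9 + 0.92) = (27197/22500)/(232/225) = 27197/23200 ≈ 1.172.

θ̂_MAP = 1.172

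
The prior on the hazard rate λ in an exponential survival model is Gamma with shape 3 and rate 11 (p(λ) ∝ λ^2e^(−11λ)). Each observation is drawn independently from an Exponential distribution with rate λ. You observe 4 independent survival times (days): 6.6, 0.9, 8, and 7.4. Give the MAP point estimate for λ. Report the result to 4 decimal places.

λ̂_MAP = 0.1770

The Exponential(rate=λ) likelihood is ∝ λ^n e^(−λΣtᵢ). Here n = 4 and Σtᵢ = 6.6 + 0.9 + 8 + 7.4 = 22.9.
Posterior ∝ λ^2e^(−11λ) · λ^4e^(−22.9λ) = λ^6e^(−33.9λ), i.e. Gamma(7, 33.9).
Mode = (a−1)/b = 6/33.9 ≈ 0.1770.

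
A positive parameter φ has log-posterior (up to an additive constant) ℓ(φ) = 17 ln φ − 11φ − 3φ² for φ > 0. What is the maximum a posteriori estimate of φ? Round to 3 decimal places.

ℓ'(φ) = 17/φ − 11 − 6φ. Setting this to zero and multiplying by φ: 6φ² + 11φ − 17 = 0.
φ = (−11 + √(11² + 4·6·17)) / (2·6) = (−11 + √529) / 12 = (−11 + 23)/12 = 1.
ℓ''(φ) = −17/φ² − 6 < 0, confirming a maximum.

φ̂_MAP = 1.000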